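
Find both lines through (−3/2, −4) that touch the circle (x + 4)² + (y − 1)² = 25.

y = −4 and 4x − 3y = 6

Write the tangent as mx − y + (−4 − m·(−3/2)) = 0 and set its distance from the centre to 5:
[m·(−5/2) − (5)]² = 25(m² + 1)
3m² − 4m = 0, so m = 0 or m = 4/3.
Through (−3/2, −4) these give y = −4 and 4x − 3y = 6.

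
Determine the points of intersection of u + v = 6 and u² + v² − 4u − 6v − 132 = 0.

(−6, 12) and (11, −5)

Express v = −u + 6 and substitute into the circle:
2u² − 10u − 132 = 0  ⟹  u² − 5u − 66 = 0
u = 11 or u = −6, giving (11, −5) and (−6, 12).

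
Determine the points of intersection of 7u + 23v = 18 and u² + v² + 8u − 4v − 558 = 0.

Express v = (18 − 7u)/23 and substitute into the circle:
578u² + 4624u − 296514 = 0  ⟹  u² + 8u − 513 = 0
u = 19 or u = −27, giving (19, −5) and (−27, 9).

(−27, 9) and (19, −5)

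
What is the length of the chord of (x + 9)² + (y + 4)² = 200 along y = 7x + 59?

20√2

Express y = 7x + 59 and substitute into the circle:
50x² + 900x + 3850 = 0  ⟹  x² + 18x + 77 = 0
x = −7 or x = −11, giving (−7, 10) and (−11, −18).
|(−7, 10) − (−11, −18)| = √((4)² + (28)²) = 20√2.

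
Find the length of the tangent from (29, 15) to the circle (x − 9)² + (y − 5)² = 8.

2√123

The centre is (9, 5) and r = 2√2. The square of the distance from P to the centre is 400 + 100 = 500.
Power of the point: PT² = |PO|² − r² = 492, so PT = 2√123.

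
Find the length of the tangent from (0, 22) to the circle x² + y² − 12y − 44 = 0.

Centre (0, 6), r² = 80. |PO|² = (0)² + (16)² = 256.
By the tangent–radius right angle, tangent length = √(|PO|² − r²) = √176 = 4√11.

4√11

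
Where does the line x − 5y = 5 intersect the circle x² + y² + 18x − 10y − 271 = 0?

(−25, −6) and (10, 1)

Express y = (−5 + x)/5 and substitute into the circle:
26x² + 390x − 6500 = 0  ⟹  x² + 15x − 250 = 0
x = 10 or x = −25, giving (10, 1) and (−25, −6).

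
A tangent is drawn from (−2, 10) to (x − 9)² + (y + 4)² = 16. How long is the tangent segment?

√301

The centre is (9, −4) and r = 4. The square of the distance from P to the centre is 121 + 196 = 317.
By the tangent–radius right angle, tangent length = √(|PO|² − r²) = √301.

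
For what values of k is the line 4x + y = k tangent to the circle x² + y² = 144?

Tangency holds when the distance from the centre (0, 0) to the line equals the radius 12:
|4·0 + 1·0 − k| / √17 = 12
|k| = 12√17.

k = ±12√17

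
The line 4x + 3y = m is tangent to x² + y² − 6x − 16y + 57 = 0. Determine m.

m = 16 or m = 56

For a tangent, require d(centre, line) = r = 4.
|4·3 + 3·8 − m| / √25 = 4
|m − (36)| = 4·5, so m = 56 or m = 16.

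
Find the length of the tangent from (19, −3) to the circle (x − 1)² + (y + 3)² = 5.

The centre is (1, −3) and r = √5. The square of the distance from P to the centre is 324 + 0 = 324.
Power of the point: PT² = |PO|² − r² = 319, so PT = √319.

√319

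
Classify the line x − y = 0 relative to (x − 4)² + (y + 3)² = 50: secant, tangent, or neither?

secant

Substituting the line into the circle gives 2x² − 2x − 25 = 0.
Discriminant = (−2)² − 4·2·(−25) = 204 > 0.
Two real roots: the line is a secant.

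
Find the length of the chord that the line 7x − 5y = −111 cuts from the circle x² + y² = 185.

Express y = (111 + 7x)/5 and substitute into the circle:
74x² + 1554x + 7696 = 0  ⟹  x² + 21x + 104 = 0
x = −8 or x = −13, giving (−8, 11) and (−13, 4).
Chord length = distance between (−8, 11) and (−13, 4) = √74 = √74.

√74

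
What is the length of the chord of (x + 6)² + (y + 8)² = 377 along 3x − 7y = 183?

√58

From the line, y = (−183 + 3x)/7. Substituting:
58x² − 174x − 580 = 0  ⟹  x² − 3x − 10 = 0
x = 5 or x = −2, giving (5, −24) and (−2, −27).
|(5, −24) − (−2, −27)| = √((7)² + (3)²) = √58.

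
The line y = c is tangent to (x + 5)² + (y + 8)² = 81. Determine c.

c = −17 or c = 1

The line touches the circle iff its distance from (−5, −8) is 9:
|0·(−5) + 1·(−8) − c| / √1 = 9
|c − (−8)| = 9, so c = 1 or c = −17.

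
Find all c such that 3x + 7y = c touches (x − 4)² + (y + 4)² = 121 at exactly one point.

c = −16 ± 11√58

The line touches the circle iff its distance from (4, −4) is 11:
|3·4 + 7·(−4) − c| / √58 = 11
|c − (−16)| = 11√58.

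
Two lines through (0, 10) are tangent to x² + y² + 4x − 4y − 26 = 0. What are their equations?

Let a tangent through (0, 10) have slope m. Its distance from (−2, 2) must equal √34:
(−2m − (−8))² = 34(m² + 1)
15m² + 16m − 15 = 0, so m = 3/5 or m = −5/3.
With m = 3/5: 3x − 5y = −50. With m = −5/3: 5x + 3y = 30.

3x − 5y = −50 and 5x + 3y = 30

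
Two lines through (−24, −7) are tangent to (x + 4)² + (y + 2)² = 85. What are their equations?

6x − 7y = −95 and 2x + 9y = −111

Write the tangent as mx − y + (−7 − m·(−24)) = 0 and set its distance from the centre to √85:
[m·(20) − (5)]² = 85(m² + 1)
63m² − 40m − 12 = 0, so m = 6/7 or m = −2/9.
With m = 6/7: 6x − 7y = −95. With m = −2/9: 2x + 9y = −111.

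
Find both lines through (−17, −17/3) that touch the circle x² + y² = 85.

7x − 6y = −85 and 2x + 9y = −85

Write the tangent as mx − y + (−17/3 − m·(−17)) = 0 and set its distance from the centre to √85:
[m·(17) − (17/3)]² = 85(m² + 1)
54m² − 51m − 14 = 0, so m = 7/6 or m = −2/9.
With m = 7/6: 7x − 6y = −85. With m = −2/9: 2x + 9y = −85.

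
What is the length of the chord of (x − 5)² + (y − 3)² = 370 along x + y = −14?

16√2

The distance from (5, 3) to the line is 22/√2, and r² = 370.
Chord = 2√(r² − d²) = 2·√(128) = 16√2.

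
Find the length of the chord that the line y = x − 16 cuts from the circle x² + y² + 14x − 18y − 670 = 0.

24√2

Express y = x − 16 and substitute into the circle:
2x² − 36x − 126 = 0  ⟹  x² − 18x − 63 = 0
x = 21 or x = −3, giving (21, 5) and (−3, −19).
Chord length = distance between (21, 5) and (−3, −19) = √1152 = 24√2.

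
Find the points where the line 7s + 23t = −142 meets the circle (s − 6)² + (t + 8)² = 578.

(−17, −1) and (29, −15)

Substitute t = (−142 − 7s)/23:
578s² − 6936s − 284954 = 0  ⟹  s² − 12s − 493 = 0
s = 29 or s = −17, giving (29, −15) and (−17, −1).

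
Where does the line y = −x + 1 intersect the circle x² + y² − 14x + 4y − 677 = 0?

(−14, 15) and (24, −23)

Express y = −x + 1 and substitute into the circle:
2x² − 20x − 672 = 0  ⟹  x² − 10x − 336 = 0
x = 24 or x = −14, giving (24, −23) and (−14, 15).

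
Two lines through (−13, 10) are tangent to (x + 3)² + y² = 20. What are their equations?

2x + y = −16 and x + 2y = 7

A line y − (10) = m(x − (−13)) is tangent when its distance from (−3, 0) is 2√5:
(10m − (−10))² = 20(m² + 1)
2m² + 5m + 2 = 0, so m = −2 or m = −1/2.
With m = −2: 2x + y = −16. With m = −1/2: x + 2y = 7.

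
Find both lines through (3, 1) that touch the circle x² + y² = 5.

2x − y = 5 and x + 2y = 5

Let a tangent through (3, 1) have slope m. Its distance from (0, 0) must equal √5:
[m·(−3) − (−1)]² = 5(m² + 1)
2m² − 3m − 2 = 0, so m = 2 or m = −1/2.
Through (3, 1) these give 2x − y = 5 and x + 2y = 5.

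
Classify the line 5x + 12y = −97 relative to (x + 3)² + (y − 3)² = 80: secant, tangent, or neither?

Substituting the line into the circle gives 169x² + 2194x + 7465 = 0.
Discriminant = (2194)² − 4·169·(7465) = −232704 < 0.
No real roots: the line does not meet the circle.

neither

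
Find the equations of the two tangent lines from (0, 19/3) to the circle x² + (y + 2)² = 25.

Write the tangent as mx − y + (19/3 − m·(0)) = 0 and set its distance from the centre to 5:
(0m − (−25/3))² = 25(m² + 1)
9m² − 16 = 0, so m = −4/3 or m = 4/3.
Through (0, 19/3) these give 4x + 3y = 19 and 4x − 3y = −19.

4x + 3y = 19 and 4x − 3y = −19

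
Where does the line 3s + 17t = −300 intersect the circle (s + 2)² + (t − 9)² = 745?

(−15, −15) and (2, −18)

From the line, t = (−300 − 3s)/17. Substituting:
298s² + 3874s − 8940 = 0  ⟹  s² + 13s − 30 = 0
s = 2 or s = −15, giving (2, −18) and (−15, −15).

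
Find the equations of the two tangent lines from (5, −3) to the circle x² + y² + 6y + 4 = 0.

Write the tangent as mx − y + (−3 − m·(5)) = 0 and set its distance from the centre to √5:
[m·(−5) − (0)]² = 5(m² + 1)
4m² − 1 = 0, so m = 1/2 or m = −1/2.
With m = 1/2: x − 2y = 11. With m = −1/2: x + 2y = −1.

x − 2y = 11 and x + 2y = −1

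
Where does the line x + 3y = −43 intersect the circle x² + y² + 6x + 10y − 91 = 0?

(−13, −10) and (2, −15)

Express y = (−43 − x)/3 and substitute into the circle:
10x² + 110x − 260 = 0  ⟹  x² + 11x − 26 = 0
x = 2 or x = −13, giving (2, −15) and (−13, −10).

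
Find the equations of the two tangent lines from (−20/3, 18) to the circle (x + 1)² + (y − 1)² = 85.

9x − 2y = −96 and 6x + 7y = 86

Write the tangent as mx − y + (18 − m·(−20/3)) = 0 and set its distance from the centre to √85:
[m·(17/3) − (−17)]² = 85(m² + 1)
14m² − 51m − 54 = 0, so m = 9/2 or m = −6/7.
With m = 9/2: 9x − 2y = −96. With m = −6/7: 6x + 7y = 86.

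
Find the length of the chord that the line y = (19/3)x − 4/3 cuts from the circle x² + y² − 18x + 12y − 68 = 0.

√370

Express y = (−4 + 19x)/3 and substitute into the circle:
370x² + 370x − 740 = 0  ⟹  x² + x − 2 = 0
x = 1 or x = −2, giving (1, 5) and (−2, −14).
Chord length = distance between (1, 5) and (−2, −14) = √370 = √370.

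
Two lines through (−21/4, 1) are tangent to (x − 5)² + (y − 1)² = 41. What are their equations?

Write the tangent as mx − y + (1 − m·(−21/4)) = 0 and set its distance from the centre to √41:
(41/4m − (0))² = 41(m² + 1)
25m² − 16 = 0, so m = −4/5 or m = 4/5.
Through (−21/4, 1) these give 4x + 5y = −16 and 4x − 5y = −26.

4x + 5y = −16 and 4x − 5y = −26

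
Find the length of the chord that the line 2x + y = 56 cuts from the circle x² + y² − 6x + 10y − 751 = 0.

12√5

Centre (3, −5), r² = 785. Perpendicular distance d from centre to line = |−55| / √5 = 55/√5.
Chord = 2√(r² − d²) = 2·√(180) = 12√5.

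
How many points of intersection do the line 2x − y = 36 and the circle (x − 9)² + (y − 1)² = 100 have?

2

Substituting the line into the circle gives 5x² − 166x + 1350 = 0.
Discriminant = (−166)² − 4·5·(1350) = 556 > 0.
Two real roots: the line is a secant.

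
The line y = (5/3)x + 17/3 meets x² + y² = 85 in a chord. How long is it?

Express y = (17 + 5x)/3 and substitute into the circle:
34x² + 170x − 476 = 0  ⟹  x² + 5x − 14 = 0
x = 2 or x = −7, giving (2, 9) and (−7, −6).
Chord length = distance between (2, 9) and (−7, −6) = √306 = 3√34.

3√34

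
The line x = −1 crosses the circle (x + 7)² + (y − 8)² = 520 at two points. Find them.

(−1, −14) and (−1, 30)

The line gives x = −1. Substituting into the circle:
y² − 16y − 420 = 0
y = 30 or y = −14, giving (−1, 30) and (−1, −14).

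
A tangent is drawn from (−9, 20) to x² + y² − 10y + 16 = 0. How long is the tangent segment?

3√33

The centre is (0, 5) and r = 3. The square of the distance from P to the centre is 81 + 225 = 306.
Power of the point: PT² = |PO|² − r² = 297, so PT = 3√33.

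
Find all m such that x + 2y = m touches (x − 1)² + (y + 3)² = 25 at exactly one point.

Tangency holds when the distance from the centre (1, −3) to the line equals the radius 5:
|1·1 + 2·(−3) − m| / √5 = 5
|m − (−5)| = 5√5.

m = −5 ± 5√5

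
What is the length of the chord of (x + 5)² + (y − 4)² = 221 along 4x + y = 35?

4√17

Centre (−5, 4), r² = 221. Perpendicular distance d from centre to line = |−51| / √17 = 51/√17.
Chord = 2√(r² − d²) = 2·√(68) = 4√17.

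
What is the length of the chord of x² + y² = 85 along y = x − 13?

√2

Express y = x − 13 and substitute into the circle:
2x² − 26x + 84 = 0  ⟹  x² − 13x + 42 = 0
x = 7 or x = 6, giving (7, −6) and (6, −7).
|(7, −6) − (6, −7)| = √((1)² + (1)²) = √2.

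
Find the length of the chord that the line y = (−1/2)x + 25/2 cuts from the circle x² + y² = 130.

2√5

Substitute y = (25 − x)/2:
5x² − 50x + 105 = 0  ⟹  x² − 10x + 21 = 0
x = 7 or x = 3, giving (7, 9) and (3, 11).
Chord length = distance between (7, 9) and (3, 11) = √20 = 2√5.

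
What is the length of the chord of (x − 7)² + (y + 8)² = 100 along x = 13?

16

The line gives x = 13. Substituting into the circle:
y² + 16y = 0
y = 0 or y = −16, giving (13, 0) and (13, −16).
|(13, 0) − (13, −16)| = √((0)² + (16)²) = 16.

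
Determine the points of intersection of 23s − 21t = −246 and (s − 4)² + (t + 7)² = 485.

Substitute t = (246 + 23s)/21:
970s² + 14550s − 52380 = 0  ⟹  s² + 15s − 54 = 0
s = 3 or s = −18, giving (3, 15) and (−18, −8).

(−18, −8) and (3, 15)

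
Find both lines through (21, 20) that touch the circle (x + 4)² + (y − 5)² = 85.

7x − 6y = 27 and 2x − 9y = −138

Let a tangent through (21, 20) have slope m. Its distance from (−4, 5) must equal √85:
[m·(−25) − (−15)]² = 85(m² + 1)
54m² − 75m + 14 = 0, so m = 7/6 or m = 2/9.
With m = 7/6: 7x − 6y = 27. With m = 2/9: 2x − 9y = −138.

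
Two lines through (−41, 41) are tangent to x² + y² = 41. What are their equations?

A line y − (41) = m(x − (−41)) is tangent when its distance from (0, 0) is √41:
(41m − (−41))² = 41(m² + 1)
20m² + 41m + 20 = 0, so m = −4/5 or m = −5/4.
Through (−41, 41) these give 4x + 5y = 41 and 5x + 4y = −41.

4x + 5y = 41 and 5x + 4y = −41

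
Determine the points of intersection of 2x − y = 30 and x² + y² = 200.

(10, −10) and (14, −2)

Substitute y = 2x − 30:
5x² − 120x + 700 = 0  ⟹  x² − 24x + 140 = 0
x = 14 or x = 10, giving (14, −2) and (10, −10).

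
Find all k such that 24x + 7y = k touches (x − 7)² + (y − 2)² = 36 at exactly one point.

k = 32 or k = 332

Tangency holds when the distance from the centre (7, 2) to the line equals the radius 6:
|24·7 + 7·2 − k| / √625 = 6
|k − (182)| = 6·25, so k = 332 or k = 32.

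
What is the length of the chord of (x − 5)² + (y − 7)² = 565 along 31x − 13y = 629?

Express y = (−629 + 31x)/13 and substitute into the circle:
1130x² − 46330x + 427140 = 0  ⟹  x² − 41x + 378 = 0
x = 27 or x = 14, giving (27, 16) and (14, −15).
|(27, 16) − (14, −15)| = √((13)² + (31)²) = √1130.

√1130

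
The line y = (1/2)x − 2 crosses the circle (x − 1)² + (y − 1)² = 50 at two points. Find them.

(−4, −4) and (8, 2)

Express y = (−4 + x)/2 and substitute into the circle:
5x² − 20x − 160 = 0  ⟹  x² − 4x − 32 = 0
x = 8 or x = −4, giving (8, 2) and (−4, −4).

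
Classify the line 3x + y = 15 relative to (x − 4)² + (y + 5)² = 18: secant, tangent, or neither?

secant

Centre (4, −5), r² = 18. Distance² from centre to line = (−8)²/10 = 32/5.
Since d² < r², the line cuts the circle twice.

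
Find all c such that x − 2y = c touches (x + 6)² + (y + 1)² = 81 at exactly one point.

c = −4 ± 9√5

The line touches the circle iff its distance from (−6, −1) is 9:
|1·(−6) − 2·(−1) − c| / √5 = 9
|c − (−4)| = 9√5.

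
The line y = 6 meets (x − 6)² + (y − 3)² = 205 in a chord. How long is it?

The distance from (6, 3) to the line is 3, and r² = 205.
Half the chord is √(r² − d²) = √(196), so the full chord is 28.

28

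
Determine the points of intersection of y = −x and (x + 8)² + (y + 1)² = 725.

Express y = −x and substitute into the circle:
2x² + 14x − 660 = 0  ⟹  x² + 7x − 330 = 0
x = 15 or x = −22, giving (15, −15) and (−22, 22).

(−22, 22) and (15, −15)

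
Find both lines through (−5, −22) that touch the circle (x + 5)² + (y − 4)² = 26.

Write the tangent as mx − y + (−22 − m·(−5)) = 0 and set its distance from the centre to √26:
(0m − (26))² = 26(m² + 1)
m² − 25 = 0, so m = −5 or m = 5.
Through (−5, −22) these give 5x + y = −47 and 5x − y = −3.

5x + y = −47 and 5x − y = −3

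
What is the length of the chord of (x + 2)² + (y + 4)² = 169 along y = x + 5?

From the line, y = x + 5. Substituting:
2x² + 22x − 84 = 0  ⟹  x² + 11x − 42 = 0
x = 3 or x = −14, giving (3, 8) and (−14, −9).
Chord length = distance between (3, 8) and (−14, −9) = √578 = 17√2.

17√2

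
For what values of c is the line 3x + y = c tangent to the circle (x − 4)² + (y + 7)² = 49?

For a tangent, require d(centre, line) = r = 7.
|3·4 + 1·(−7) − c| / √10 = 7
|c − (5)| = 7√10.

c = 5 ± 7√10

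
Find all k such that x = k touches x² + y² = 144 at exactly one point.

k = −12 or k = 12

For a tangent, require d(centre, line) = r = 12.
|1·0 + 0·0 − k| / √1 = 12
|k| = 12, so k = 12 or k = −12.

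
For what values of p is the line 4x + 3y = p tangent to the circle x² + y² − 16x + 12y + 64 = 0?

Tangency holds when the distance from the centre (8, −6) to the line equals the radius 6:
|4·8 + 3·(−6) − p| / √25 = 6
|p − (14)| = 6·5, so p = 44 or p = −16.

p = −16 or p = 44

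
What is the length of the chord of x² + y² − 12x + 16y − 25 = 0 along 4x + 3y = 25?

Substitute y = (25 − 4x)/3:
25x² − 500x + 1600 = 0  ⟹  x² − 20x + 64 = 0
x = 16 or x = 4, giving (16, −13) and (4, 3).
|(16, −13) − (4, 3)| = √((12)² + (−16)²) = 20.

20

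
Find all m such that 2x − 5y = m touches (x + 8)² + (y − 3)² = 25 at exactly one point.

The line touches the circle iff its distance from (−8, 3) is 5:
|2·(−8) − 5·3 − m| / √29 = 5
|m − (−31)| = 5√29.

m = −31 ± 5√29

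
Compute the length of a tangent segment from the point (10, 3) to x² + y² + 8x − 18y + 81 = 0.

6√6

With centre O = (−4, 9), |OP|² = 232 and r² = 16.
The tangent meets the radius at right angles, so tangent² = |PO|² − r² = 232 − 16 = 216.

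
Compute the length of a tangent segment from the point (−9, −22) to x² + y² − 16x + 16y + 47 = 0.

The centre is (8, −8) and r = 9. The square of the distance from P to the centre is 289 + 196 = 485.
The tangent meets the radius at right angles, so tangent² = |PO|² − r² = 485 − 81 = 404.

2√101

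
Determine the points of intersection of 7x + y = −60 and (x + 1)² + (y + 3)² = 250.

(−10, 10) and (−6, −18)

Express y = −7x − 60 and substitute into the circle:
50x² + 800x + 3000 = 0  ⟹  x² + 16x + 60 = 0
x = −6 or x = −10, giving (−6, −18) and (−10, 10).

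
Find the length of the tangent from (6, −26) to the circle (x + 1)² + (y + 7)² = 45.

√365

The centre is (−1, −7) and r = 3√5. The square of the distance from P to the centre is 49 + 361 = 410.
Power of the point: PT² = |PO|² − r² = 365, so PT = √365.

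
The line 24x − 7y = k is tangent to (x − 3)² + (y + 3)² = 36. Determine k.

k = −57 or k = 243

The line touches the circle iff its distance from (3, −3) is 6:
|24·3 − 7·(−3) − k| / √625 = 6
|k − (93)| = 6·25, so k = 243 or k = −57.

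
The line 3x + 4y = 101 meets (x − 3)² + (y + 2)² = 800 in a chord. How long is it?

Centre (3, −2), r² = 800. Perpendicular distance d from centre to line = |−100| / √25 = 100/√25.
Chord = 2√(r² − d²) = 2·√(400) = 40.

40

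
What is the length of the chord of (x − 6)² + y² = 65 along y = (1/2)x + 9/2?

4√5

The distance from (6, 0) to the line is 15/√5, and r² = 65.
Half the chord is √(r² − d²) = √(20), so the full chord is 4√5.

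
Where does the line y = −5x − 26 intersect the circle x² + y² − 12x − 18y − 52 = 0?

From the line, y = −5x − 26. Substituting:
26x² + 338x + 1092 = 0  ⟹  x² + 13x + 42 = 0
x = −6 or x = −7, giving (−6, 4) and (−7, 9).

(−7, 9) and (−6, 4)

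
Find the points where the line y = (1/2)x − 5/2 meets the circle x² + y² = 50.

Express y = (−5 + x)/2 and substitute into the circle:
5x² − 10x − 175 = 0  ⟹  x² − 2x − 35 = 0
x = 7 or x = −5, giving (7, 1) and (−5, −5).

(−5, −5) and (7, 1)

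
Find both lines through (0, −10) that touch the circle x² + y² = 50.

A line y − (−10) = m(x − (0)) is tangent when its distance from (0, 0) is 5√2:
(0m − (10))² = 50(m² + 1)
m² − 1 = 0, so m = −1 or m = 1.
Through (0, −10) these give x + y = −10 and x − y = 10.

x + y = −10 and x − y = 10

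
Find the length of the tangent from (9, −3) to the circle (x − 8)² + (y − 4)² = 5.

Centre (8, 4), r² = 5. |PO|² = (1)² + (−7)² = 50.
Power of the point: PT² = |PO|² − r² = 45, so PT = 3√5.

3√5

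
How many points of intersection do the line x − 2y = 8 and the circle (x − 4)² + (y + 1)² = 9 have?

Substituting the line into the circle gives 5x² − 44x + 64 = 0.
Discriminant = (−44)² − 4·5·(64) = 656 > 0.
Two real roots: the line is a secant.

2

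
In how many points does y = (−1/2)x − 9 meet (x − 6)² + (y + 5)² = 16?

Substituting the line into the circle gives 5x² − 32x + 144 = 0.
Discriminant = (−32)² − 4·5·(144) = −1856 < 0.
No real roots: the line does not meet the circle.

0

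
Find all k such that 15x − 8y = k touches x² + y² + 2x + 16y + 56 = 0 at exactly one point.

k = −2 or k = 100

Tangency holds when the distance from the centre (−1, −8) to the line equals the radius 3:
|15·(−1) − 8·(−8) − k| / √289 = 3
|k − (49)| = 3·17, so k = 100 or k = −2.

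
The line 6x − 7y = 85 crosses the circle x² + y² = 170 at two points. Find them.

(−1, −13) and (13, −1)

From the line, y = (−85 + 6x)/7. Substituting:
85x² − 1020x − 1105 = 0  ⟹  x² − 12x − 13 = 0
x = 13 or x = −1, giving (13, −1) and (−1, −13).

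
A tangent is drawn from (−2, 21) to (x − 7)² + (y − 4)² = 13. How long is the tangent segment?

With centre O = (7, 4), |OP|² = 370 and r² = 13.
By the tangent–radius right angle, tangent length = √(|PO|² − r²) = √357.

√357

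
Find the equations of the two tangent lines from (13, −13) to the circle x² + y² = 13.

2x + 3y = −13 and 3x + 2y = 13

Let a tangent through (13, −13) have slope m. Its distance from (0, 0) must equal √13:
[m·(−13) − (13)]² = 13(m² + 1)
6m² + 13m + 6 = 0, so m = −2/3 or m = −3/2.
Through (13, −13) these give 2x + 3y = −13 and 3x + 2y = 13.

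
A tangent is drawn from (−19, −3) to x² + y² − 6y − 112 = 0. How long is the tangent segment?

The centre is (0, 3) and r = 11. The square of the distance from P to the centre is 361 + 36 = 397.
By the tangent–radius right angle, tangent length = √(|PO|² − r²) = √276 = 2√69.

2√69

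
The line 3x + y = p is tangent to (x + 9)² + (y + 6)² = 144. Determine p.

p = −33 ± 12√10

The line touches the circle iff its distance from (−9, −6) is 12:
|3·(−9) + 1·(−6) − p| / √10 = 12
|p − (−33)| = 12√10.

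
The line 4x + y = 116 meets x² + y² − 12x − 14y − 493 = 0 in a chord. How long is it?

6√17

The distance from (6, 7) to the line is 85/√17, and r² = 578.
Half the chord is √(r² − d²) = √(153), so the full chord is 6√17.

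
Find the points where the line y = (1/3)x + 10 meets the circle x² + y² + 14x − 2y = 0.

Substitute y = (30 + x)/3:
10x² + 180x + 720 = 0  ⟹  x² + 18x + 72 = 0
x = −6 or x = −12, giving (−6, 8) and (−12, 6).

(−12, 6) and (−6, 8)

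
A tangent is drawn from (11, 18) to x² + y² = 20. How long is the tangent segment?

With centre O = (0, 0), |OP|² = 445 and r² = 20.
Power of the point: PT² = |PO|² − r² = 425, so PT = 5√17.

5√17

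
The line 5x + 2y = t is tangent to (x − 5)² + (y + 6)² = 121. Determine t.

Tangency holds when the distance from the centre (5, −6) to the line equals the radius 11:
|5·5 + 2·(−6) − t| / √29 = 11
|t − (13)| = 11√29.

t = 13 ± 11√29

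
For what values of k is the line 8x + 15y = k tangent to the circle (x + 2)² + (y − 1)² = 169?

k = −222 or k = 220

The line touches the circle iff its distance from (−2, 1) is 13:
|8·(−2) + 15·1 − k| / √289 = 13
|k − (−1)| = 13·17, so k = 220 or k = −222.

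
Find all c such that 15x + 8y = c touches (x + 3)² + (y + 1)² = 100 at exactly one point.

The line touches the circle iff its distance from (−3, −1) is 10:
|15·(−3) + 8·(−1) − c| / √289 = 10
|c − (−53)| = 10·17, so c = 117 or c = −223.

c = −223 or c = 117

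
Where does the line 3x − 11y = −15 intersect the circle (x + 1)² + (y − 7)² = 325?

(−16, −3) and (17, 6)

From the line, y = (15 + 3x)/11. Substituting:
130x² − 130x − 35360 = 0  ⟹  x² − x − 272 = 0
x = 17 or x = −16, giving (17, 6) and (−16, −3).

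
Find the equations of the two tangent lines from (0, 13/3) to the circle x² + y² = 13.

2x + 3y = 13 and 2x − 3y = −13

Let a tangent through (0, 13/3) have slope m. Its distance from (0, 0) must equal √13:
[m·(0) − (−13/3)]² = 13(m² + 1)
9m² − 4 = 0, so m = −2/3 or m = 2/3.
Through (0, 13/3) these give 2x + 3y = 13 and 2x − 3y = −13.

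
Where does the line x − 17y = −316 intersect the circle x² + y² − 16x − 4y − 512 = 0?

Express y = (316 + x)/17 and substitute into the circle:
290x² − 4060x − 69600 = 0  ⟹  x² − 14x − 240 = 0
x = 24 or x = −10, giving (24, 20) and (−10, 18).

(−10, 18) and (24, 20)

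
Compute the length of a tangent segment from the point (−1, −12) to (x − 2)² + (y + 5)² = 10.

Centre (2, −5), r² = 10. |PO|² = (−3)² + (−7)² = 58.
By the tangent–radius right angle, tangent length = √(|PO|² − r²) = √48 = 4√3.

4√3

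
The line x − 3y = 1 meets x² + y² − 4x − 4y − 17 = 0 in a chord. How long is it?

The distance from (2, 2) to the line is 5/√10, and r² = 25.
Chord = 2√(r² − d²) = 2·√(45/2) = 3√10.

3√10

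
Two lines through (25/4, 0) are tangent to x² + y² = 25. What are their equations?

4x − 3y = 25 and 4x + 3y = 25

A line y − (0) = m(x − (25/4)) is tangent when its distance from (0, 0) is 5:
[m·(−25/4) − (0)]² = 25(m² + 1)
9m² − 16 = 0, so m = 4/3 or m = −4/3.
With m = 4/3: 4x − 3y = 25. With m = −4/3: 4x + 3y = 25.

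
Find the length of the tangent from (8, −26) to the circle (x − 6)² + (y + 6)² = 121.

√283

The centre is (6, −6) and r = 11. The square of the distance from P to the centre is 4 + 400 = 404.
Power of the point: PT² = |PO|² − r² = 283, so PT = √283.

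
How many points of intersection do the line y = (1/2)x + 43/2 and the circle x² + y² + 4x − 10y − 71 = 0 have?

0

d² = (1·(−2) − 2·5 − (−43))²/5 = 961/5; r² = 100.
Since d² > r², the line lies outside the circle.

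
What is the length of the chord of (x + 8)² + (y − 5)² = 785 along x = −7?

56

The line gives x = −7. Substituting into the circle:
y² − 10y − 759 = 0
y = 33 or y = −23, giving (−7, 33) and (−7, −23).
Chord length = distance between (−7, 33) and (−7, −23) = √3136 = 56.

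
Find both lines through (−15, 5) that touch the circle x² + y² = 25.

A line y − (5) = m(x − (−15)) is tangent when its distance from (0, 0) is 5:
(15m − (−5))² = 25(m² + 1)
4m² + 3m = 0, so m = −3/4 or m = 0.
Through (−15, 5) these give 3x + 4y = −25 and y = 5.

3x + 4y = −25 and y = 5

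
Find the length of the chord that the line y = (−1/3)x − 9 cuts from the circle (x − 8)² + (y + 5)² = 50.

Express y = (−27 − x)/3 and substitute into the circle:
10x² − 120x + 270 = 0  ⟹  x² − 12x + 27 = 0
x = 9 or x = 3, giving (9, −12) and (3, −10).
Chord length = distance between (9, −12) and (3, −10) = √40 = 2√10.

2√10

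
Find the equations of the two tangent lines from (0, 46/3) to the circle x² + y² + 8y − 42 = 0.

7x − 3y = −46 and 7x + 3y = 46

Write the tangent as mx − y + (46/3 − m·(0)) = 0 and set its distance from the centre to √58:
[m·(0) − (−58/3)]² = 58(m² + 1)
9m² − 49 = 0, so m = 7/3 or m = −7/3.
Through (0, 46/3) these give 7x − 3y = −46 and 7x + 3y = 46.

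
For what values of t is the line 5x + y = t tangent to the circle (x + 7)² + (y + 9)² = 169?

The line touches the circle iff its distance from (−7, −9) is 13:
|5·(−7) + 1·(−9) − t| / √26 = 13
|t − (−44)| = 13√26.

t = −44 ± 13√26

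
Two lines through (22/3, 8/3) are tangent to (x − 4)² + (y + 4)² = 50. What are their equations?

x + y = 10 and x + 7y = 26

A line y − (8/3) = m(x − (22/3)) is tangent when its distance from (4, −4) is 5√2:
(−10/3m − (−20/3))² = 50(m² + 1)
7m² + 8m + 1 = 0, so m = −1 or m = −1/7.
With m = −1: x + y = 10. With m = −1/7: x + 7y = 26.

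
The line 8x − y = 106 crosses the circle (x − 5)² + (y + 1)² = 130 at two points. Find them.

(12, −10) and (14, 6)

From the line, y = 8x − 106. Substituting:
65x² − 1690x + 10920 = 0  ⟹  x² − 26x + 168 = 0
x = 14 or x = 12, giving (14, 6) and (12, −10).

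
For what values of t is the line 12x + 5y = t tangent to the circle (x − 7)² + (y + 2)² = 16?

t = 22 or t = 126

The line touches the circle iff its distance from (7, −2) is 4:
|12·7 + 5·(−2) − t| / √169 = 4
|t − (74)| = 4·13, so t = 126 or t = 22.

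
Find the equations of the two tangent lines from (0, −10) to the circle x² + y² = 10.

Let a tangent through (0, −10) have slope m. Its distance from (0, 0) must equal √10:
(0m − (10))² = 10(m² + 1)
m² − 9 = 0, so m = 3 or m = −3.
With m = 3: 3x − y = 10. With m = −3: 3x + y = −10.

3x − y = 10 and 3x + y = −10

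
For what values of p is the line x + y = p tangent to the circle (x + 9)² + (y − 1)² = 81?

p = −8 ± 9√2

The line touches the circle iff its distance from (−9, 1) is 9:
|1·(−9) + 1·1 − p| / √2 = 9
|p − (−8)| = 9√2.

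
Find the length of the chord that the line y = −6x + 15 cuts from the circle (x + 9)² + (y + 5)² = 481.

6√37

Express y = −6x + 15 and substitute into the circle:
37x² − 222x = 0  ⟹  x² − 6x = 0
x = 6 or x = 0, giving (6, −21) and (0, 15).
Chord length = distance between (6, −21) and (0, 15) = √1332 = 6√37.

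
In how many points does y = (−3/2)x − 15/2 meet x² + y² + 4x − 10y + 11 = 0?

Substituting the line into the circle gives 13x² + 166x + 569 = 0.
Discriminant = (166)² − 4·13·(569) = −2032 < 0.
No real roots: the line does not meet the circle.

0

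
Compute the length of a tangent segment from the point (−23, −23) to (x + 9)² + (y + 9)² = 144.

2√62

Centre (−9, −9), r² = 144. |PO|² = (−14)² + (−14)² = 392.
Power of the point: PT² = |PO|² − r² = 248, so PT = 2√62.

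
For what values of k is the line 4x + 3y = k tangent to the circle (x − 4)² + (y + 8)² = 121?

The line touches the circle iff its distance from (4, −8) is 11:
|4·4 + 3·(−8) − k| / √25 = 11
|k − (−8)| = 11·5, so k = 47 or k = −63.

k = −63 or k = 47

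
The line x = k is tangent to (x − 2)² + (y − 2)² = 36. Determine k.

k = −4 or k = 8

For a tangent, require d(centre, line) = r = 6.
|1·2 + 0·2 − k| / √1 = 6
|k − (2)| = 6, so k = 8 or k = −4.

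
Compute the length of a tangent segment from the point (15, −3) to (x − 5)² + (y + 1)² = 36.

Centre (5, −1), r² = 36. |PO|² = (10)² + (−2)² = 104.
The tangent meets the radius at right angles, so tangent² = |PO|² − r² = 104 − 36 = 68.

2√17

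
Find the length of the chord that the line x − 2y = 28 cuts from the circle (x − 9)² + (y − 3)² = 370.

14√5

Substitute y = (−28 + x)/2:
5x² − 140x = 0  ⟹  x² − 28x = 0
x = 28 or x = 0, giving (28, 0) and (0, −14).
Chord length = distance between (28, 0) and (0, −14) = √980 = 14√5.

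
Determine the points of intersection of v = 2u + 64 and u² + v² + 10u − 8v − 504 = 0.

From the line, v = 2u + 64. Substituting:
5u² + 250u + 3080 = 0  ⟹  u² + 50u + 616 = 0
u = −22 or u = −28, giving (−22, 20) and (−28, 8).

(−28, 8) and (−22, 20)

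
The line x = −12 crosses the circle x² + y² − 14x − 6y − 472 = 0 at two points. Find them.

The line gives x = −12. Substituting into the circle:
y² − 6y − 160 = 0
y = 16 or y = −10, giving (−12, 16) and (−12, −10).

(−12, −10) and (−12, 16)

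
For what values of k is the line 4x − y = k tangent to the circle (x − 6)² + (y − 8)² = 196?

Tangency holds when the distance from the centre (6, 8) to the line equals the radius 14:
|4·6 − 1·8 − k| / √17 = 14
|k − (16)| = 14√17.

k = 16 ± 14√17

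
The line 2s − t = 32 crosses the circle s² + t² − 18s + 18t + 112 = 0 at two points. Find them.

(8, −16) and (14, −4)

From the line, t = 2s − 32. Substituting:
5s² − 110s + 560 = 0  ⟹  s² − 22s + 112 = 0
s = 14 or s = 8, giving (14, −4) and (8, −16).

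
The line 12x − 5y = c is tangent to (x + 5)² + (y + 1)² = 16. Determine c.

For a tangent, require d(centre, line) = r = 4.
|12·(−5) − 5·(−1) − c| / √169 = 4
|c − (−55)| = 4·13, so c = −3 or c = −107.

c = −107 or c = −3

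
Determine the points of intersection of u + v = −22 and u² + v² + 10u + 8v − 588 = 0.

(−28, 6) and (5, −27)

From the line, v = −u − 22. Substituting:
2u² + 46u − 280 = 0  ⟹  u² + 23u − 140 = 0
u = 5 or u = −28, giving (5, −27) and (−28, 6).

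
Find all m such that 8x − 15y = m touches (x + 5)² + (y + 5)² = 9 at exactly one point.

m = −16 or m = 86

Tangency holds when the distance from the centre (−5, −5) to the line equals the radius 3:
|8·(−5) − 15·(−5) − m| / √289 = 3
|m − (35)| = 3·17, so m = 86 or m = −16.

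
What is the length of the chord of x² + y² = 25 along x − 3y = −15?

Substitute y = (15 + x)/3:
10x² + 30x = 0  ⟹  x² + 3x = 0
x = 0 or x = −3, giving (0, 5) and (−3, 4).
|(0, 5) − (−3, 4)| = √((3)² + (1)²) = √10.

√10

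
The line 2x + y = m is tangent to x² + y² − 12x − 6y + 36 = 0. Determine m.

m = 15 ± 3√5

The line touches the circle iff its distance from (6, 3) is 3:
|2·6 + 1·3 − m| / √5 = 3
|m − (15)| = 3√5.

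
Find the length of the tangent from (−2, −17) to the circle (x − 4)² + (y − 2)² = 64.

The centre is (4, 2) and r = 8. The square of the distance from P to the centre is 36 + 361 = 397.
Power of the point: PT² = |PO|² − r² = 333, so PT = 3√37.

3√37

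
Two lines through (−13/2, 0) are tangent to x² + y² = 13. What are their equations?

2x − 3y = −13 and 2x + 3y = −13

A line y − (0) = m(x − (−13/2)) is tangent when its distance from (0, 0) is √13:
(13/2m − (0))² = 13(m² + 1)
9m² − 4 = 0, so m = 2/3 or m = −2/3.
Through (−13/2, 0) these give 2x − 3y = −13 and 2x + 3y = −13.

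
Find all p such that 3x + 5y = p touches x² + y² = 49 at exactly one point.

p = ±7√34

Tangency holds when the distance from the centre (0, 0) to the line equals the radius 7:
|3·0 + 5·0 − p| / √34 = 7
|p| = 7√34.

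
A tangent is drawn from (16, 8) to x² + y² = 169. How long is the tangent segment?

The centre is (0, 0) and r = 13. The square of the distance from P to the centre is 256 + 64 = 320.
The tangent meets the radius at right angles, so tangent² = |PO|² − r² = 320 − 169 = 151.

√151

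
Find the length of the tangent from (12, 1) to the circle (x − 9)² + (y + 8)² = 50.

2√10

Centre (9, −8), r² = 50. |PO|² = (3)² + (9)² = 90.
By the tangent–radius right angle, tangent length = √(|PO|² − r²) = √40 = 2√10.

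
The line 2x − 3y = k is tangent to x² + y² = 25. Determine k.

k = ±5√13

For a tangent, require d(centre, line) = r = 5.
|2·0 − 3·0 − k| / √13 = 5
|k| = 5√13.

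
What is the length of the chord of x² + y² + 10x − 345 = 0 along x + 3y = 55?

2√10

Substitute y = (55 − x)/3:
10x² − 20x − 80 = 0  ⟹  x² − 2x − 8 = 0
x = 4 or x = −2, giving (4, 17) and (−2, 19).
Chord length = distance between (4, 17) and (−2, 19) = √40 = 2√10.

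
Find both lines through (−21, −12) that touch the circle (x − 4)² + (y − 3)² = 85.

7x − 6y = −75 and 2x − 9y = 66

A line y − (−12) = m(x − (−21)) is tangent when its distance from (4, 3) is √85:
[m·(25) − (15)]² = 85(m² + 1)
54m² − 75m + 14 = 0, so m = 7/6 or m = 2/9.
Through (−21, −12) these give 7x − 6y = −75 and 2x − 9y = 66.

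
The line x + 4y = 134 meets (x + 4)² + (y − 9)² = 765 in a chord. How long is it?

6√17

Centre (−4, 9), r² = 765. Perpendicular distance d from centre to line = |−102| / √17 = 102/√17.
Chord = 2√(r² − d²) = 2·√(153) = 6√17.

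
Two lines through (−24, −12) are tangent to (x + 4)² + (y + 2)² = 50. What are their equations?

x − 7y = 60 and x − y = −12

A line y − (−12) = m(x − (−24)) is tangent when its distance from (−4, −2) is 5√2:
(20m − (10))² = 50(m² + 1)
7m² − 8m + 1 = 0, so m = 1/7 or m = 1.
Through (−24, −12) these give x − 7y = 60 and x − y = −12.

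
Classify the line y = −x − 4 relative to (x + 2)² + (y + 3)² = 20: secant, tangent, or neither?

secant

Substituting the line into the circle gives 2x² + 6x − 15 = 0.
Discriminant = (6)² − 4·2·(−15) = 156 > 0.
Two real roots: the line is a secant.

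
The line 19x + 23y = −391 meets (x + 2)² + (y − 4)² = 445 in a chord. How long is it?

√890

The distance from (−2, 4) to the line is 445/√890, and r² = 445.
Chord = 2√(r² − d²) = 2·√(445/2) = √890.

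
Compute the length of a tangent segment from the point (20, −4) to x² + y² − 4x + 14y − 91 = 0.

The centre is (2, −7) and r = 12. The square of the distance from P to the centre is 324 + 9 = 333.
Power of the point: PT² = |PO|² − r² = 189, so PT = 3√21.

3√21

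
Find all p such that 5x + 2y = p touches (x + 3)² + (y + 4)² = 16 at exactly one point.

p = −23 ± 4√29

For a tangent, require d(centre, line) = r = 4.
|5·(−3) + 2·(−4) − p| / √29 = 4
|p − (−23)| = 4√29.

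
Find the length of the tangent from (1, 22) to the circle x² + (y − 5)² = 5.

√285

With centre O = (0, 5), |OP|² = 290 and r² = 5.
By the tangent–radius right angle, tangent length = √(|PO|² − r²) = √285.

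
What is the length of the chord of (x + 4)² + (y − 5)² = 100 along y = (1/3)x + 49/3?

2√10

The distance from (−4, 5) to the line is 30/√10, and r² = 100.
Chord = 2√(r² − d²) = 2·√(10) = 2√10.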